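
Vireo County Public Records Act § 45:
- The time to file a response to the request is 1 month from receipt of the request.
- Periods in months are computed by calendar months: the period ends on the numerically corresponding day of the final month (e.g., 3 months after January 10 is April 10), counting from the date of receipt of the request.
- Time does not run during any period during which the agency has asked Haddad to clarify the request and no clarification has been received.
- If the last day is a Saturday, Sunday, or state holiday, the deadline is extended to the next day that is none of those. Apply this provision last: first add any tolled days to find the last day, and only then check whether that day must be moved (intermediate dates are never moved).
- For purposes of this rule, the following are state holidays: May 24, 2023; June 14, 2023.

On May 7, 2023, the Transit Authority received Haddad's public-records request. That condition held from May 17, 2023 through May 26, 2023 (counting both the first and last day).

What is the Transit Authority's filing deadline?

June 19, 2023

1 month after May 7, 2023 is June 7, 2023.
From May 17, 2023 through May 26, 2023 inclusive is 10 days; tolling adds 10 days: June 7, 2023 + 10 days = June 17, 2023.
June 17, 2023 is Saturday; June 18, 2023 is Sunday. The next qualifying day is June 19, 2023.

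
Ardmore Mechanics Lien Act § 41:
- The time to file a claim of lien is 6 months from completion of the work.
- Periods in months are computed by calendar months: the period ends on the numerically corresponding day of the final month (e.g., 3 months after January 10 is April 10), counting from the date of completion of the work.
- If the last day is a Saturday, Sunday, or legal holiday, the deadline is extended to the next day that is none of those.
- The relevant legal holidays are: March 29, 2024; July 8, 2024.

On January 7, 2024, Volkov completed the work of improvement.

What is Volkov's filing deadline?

6 months after January 7, 2024 is July 7, 2024.
July 7, 2024 is Sunday; July 8, 2024 is a listed holiday. The next qualifying day is July 9, 2024.

July 9, 2024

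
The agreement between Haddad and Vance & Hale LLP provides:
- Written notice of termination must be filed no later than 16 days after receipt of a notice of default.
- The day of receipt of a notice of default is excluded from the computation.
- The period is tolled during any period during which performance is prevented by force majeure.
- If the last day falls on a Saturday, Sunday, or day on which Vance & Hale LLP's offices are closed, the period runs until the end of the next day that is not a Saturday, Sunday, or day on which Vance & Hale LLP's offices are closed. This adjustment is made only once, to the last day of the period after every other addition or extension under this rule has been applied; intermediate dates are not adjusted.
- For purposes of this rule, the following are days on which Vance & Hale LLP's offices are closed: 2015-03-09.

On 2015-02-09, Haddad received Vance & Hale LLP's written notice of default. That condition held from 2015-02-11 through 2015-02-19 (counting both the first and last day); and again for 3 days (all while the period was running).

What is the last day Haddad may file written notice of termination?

16 days after 2015-02-09 is February 25, 2015.
From February 11, 2015 through February 19, 2015 inclusive is 9 days; tolling adds 9 days: February 25, 2015 + 9 days = March 6, 2015.
Tolling adds 3 days: March 6, 2015 + 3 days = March 9, 2015.
March 9, 2015 is a listed holiday. The next qualifying day is March 10, 2015.

March 10, 2015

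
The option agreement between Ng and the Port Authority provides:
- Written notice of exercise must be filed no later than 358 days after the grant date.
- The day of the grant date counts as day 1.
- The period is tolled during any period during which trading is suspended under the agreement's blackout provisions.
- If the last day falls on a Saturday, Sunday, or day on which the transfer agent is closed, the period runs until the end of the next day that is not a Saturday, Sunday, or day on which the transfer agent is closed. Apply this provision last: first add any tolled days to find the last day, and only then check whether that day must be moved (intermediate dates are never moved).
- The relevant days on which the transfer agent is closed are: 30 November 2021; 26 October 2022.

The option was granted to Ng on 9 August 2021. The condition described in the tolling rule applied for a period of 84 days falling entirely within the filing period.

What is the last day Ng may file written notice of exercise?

October 24, 2022

Counting 9 August 2021 as day 1, day 358 is August 1, 2022.
Tolling adds 84 days: August 1, 2022 + 84 days = October 24, 2022.
October 24, 2022 is a Monday and not a day on which the transfer agent is closed, so no extension applies.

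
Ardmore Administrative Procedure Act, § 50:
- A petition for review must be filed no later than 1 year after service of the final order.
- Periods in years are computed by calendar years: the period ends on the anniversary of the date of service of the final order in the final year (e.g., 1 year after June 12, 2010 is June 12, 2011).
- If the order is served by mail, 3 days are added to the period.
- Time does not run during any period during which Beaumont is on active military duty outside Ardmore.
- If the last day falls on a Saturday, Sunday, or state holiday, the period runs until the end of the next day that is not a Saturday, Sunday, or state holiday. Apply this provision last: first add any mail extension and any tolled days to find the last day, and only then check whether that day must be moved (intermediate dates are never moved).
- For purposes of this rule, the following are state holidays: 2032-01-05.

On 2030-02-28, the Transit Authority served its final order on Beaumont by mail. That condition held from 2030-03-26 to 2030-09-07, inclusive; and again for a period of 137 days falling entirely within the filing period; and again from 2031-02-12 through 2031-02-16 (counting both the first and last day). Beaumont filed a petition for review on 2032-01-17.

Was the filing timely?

No

1 year after 2030-02-28 is February 28, 2031.
Service was by mail, adding 3 days: February 28, 2031 + 3 days = March 3, 2031.
From March 26, 2030 through September 7, 2030 inclusive is 166 days; tolling adds 166 days: March 3, 2031 + 166 days = August 16, 2031.
Tolling adds 137 days: August 16, 2031 + 137 days = December 31, 2031.
From February 12, 2031 through February 16, 2031 inclusive is 5 days; tolling adds 5 days: December 31, 2031 + 5 days = January 5, 2032.
January 5, 2032 is a listed holiday. The next qualifying day is January 6, 2032.
The deadline is January 6, 2032; the filing on January 17, 2032 is after that date.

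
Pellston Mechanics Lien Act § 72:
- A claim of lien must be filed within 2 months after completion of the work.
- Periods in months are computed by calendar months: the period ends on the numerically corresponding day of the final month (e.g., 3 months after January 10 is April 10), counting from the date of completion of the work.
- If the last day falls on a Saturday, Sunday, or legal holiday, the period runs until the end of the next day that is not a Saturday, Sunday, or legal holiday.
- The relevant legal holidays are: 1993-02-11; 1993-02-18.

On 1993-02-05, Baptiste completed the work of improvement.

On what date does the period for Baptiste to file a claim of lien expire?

April 5, 1993

2 months after 1993-02-05 is April 5, 1993.
April 5, 1993 is a Monday and not a legal holiday, so no extension applies.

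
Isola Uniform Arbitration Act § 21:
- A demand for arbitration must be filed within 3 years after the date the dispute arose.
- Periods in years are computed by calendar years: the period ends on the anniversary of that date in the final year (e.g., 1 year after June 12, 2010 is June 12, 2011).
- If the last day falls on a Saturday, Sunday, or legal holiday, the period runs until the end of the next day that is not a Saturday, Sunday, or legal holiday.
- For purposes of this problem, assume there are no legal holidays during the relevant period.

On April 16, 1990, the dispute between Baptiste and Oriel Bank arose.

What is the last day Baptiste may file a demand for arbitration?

3 years after April 16, 1990 is April 16, 1993.
April 16, 1993 is a Friday and not a legal holiday, so no extension applies.

April 16, 1993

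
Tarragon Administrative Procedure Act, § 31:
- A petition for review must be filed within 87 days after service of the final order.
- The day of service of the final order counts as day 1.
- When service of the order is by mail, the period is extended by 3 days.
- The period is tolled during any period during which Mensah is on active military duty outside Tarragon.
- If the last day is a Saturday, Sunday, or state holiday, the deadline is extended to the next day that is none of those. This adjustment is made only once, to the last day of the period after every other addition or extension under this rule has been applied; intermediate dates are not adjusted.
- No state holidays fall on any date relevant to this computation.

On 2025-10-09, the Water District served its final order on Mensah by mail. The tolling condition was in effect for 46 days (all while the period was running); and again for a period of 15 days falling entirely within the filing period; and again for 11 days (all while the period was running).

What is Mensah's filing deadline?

Counting 2025-10-09 as day 1, day 87 is January 3, 2026.
Service was by mail, adding 3 days: January 3, 2026 + 3 days = January 6, 2026.
Tolling adds 46 days: January 6, 2026 + 46 days = February 21, 2026.
Tolling adds 15 days: February 21, 2026 + 15 days = March 8, 2026.
Tolling adds 11 days: March 8, 2026 + 11 days = March 19, 2026.
March 19, 2026 is a Thursday and not a state holiday, so no extension applies.

March 19, 2026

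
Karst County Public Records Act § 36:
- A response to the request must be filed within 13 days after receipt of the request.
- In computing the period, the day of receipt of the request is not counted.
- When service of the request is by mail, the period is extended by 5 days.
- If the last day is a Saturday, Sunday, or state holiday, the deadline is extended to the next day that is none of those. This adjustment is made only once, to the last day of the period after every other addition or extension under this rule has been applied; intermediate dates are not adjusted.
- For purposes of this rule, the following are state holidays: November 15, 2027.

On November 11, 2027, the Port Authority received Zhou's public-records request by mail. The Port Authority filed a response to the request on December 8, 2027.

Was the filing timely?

13 days after November 11, 2027 is November 24, 2027.
Service was by mail, adding 5 days: November 24, 2027 + 5 days = November 29, 2027.
November 29, 2027 is a Monday and not a state holiday, so no extension applies.
The deadline is November 29, 2027; the filing on December 8, 2027 is after that date.

No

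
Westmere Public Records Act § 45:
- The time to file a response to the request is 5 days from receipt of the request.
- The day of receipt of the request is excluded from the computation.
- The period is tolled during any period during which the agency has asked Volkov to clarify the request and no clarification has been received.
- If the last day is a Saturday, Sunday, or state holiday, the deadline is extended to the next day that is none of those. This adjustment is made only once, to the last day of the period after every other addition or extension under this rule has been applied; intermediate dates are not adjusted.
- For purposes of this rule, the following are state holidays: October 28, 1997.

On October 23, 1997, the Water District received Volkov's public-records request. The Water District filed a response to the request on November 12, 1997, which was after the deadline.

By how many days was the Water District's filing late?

5 days after October 23, 1997 is October 28, 1997.
October 28, 1997 is a listed holiday. The next qualifying day is October 29, 1997.
The deadline is October 29, 1997; from October 29, 1997 to November 12, 1997 is 14 days.

14 days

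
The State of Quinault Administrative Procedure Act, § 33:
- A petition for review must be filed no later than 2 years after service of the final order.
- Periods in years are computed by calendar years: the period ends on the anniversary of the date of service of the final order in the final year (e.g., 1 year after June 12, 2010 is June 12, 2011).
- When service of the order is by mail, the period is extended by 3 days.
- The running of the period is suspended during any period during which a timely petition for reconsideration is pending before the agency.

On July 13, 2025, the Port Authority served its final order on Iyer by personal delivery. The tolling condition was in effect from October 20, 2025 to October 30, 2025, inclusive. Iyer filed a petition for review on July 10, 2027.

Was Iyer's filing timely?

Yes

2 years after July 13, 2025 is July 13, 2027.
Service was not by mail, so no mail extension applies.
From October 20, 2025 through October 30, 2025 inclusive is 11 days; tolling adds 11 days: July 13, 2027 + 11 days = July 24, 2027.
The deadline is July 24, 2027; the filing on July 10, 2027 is on or before that date.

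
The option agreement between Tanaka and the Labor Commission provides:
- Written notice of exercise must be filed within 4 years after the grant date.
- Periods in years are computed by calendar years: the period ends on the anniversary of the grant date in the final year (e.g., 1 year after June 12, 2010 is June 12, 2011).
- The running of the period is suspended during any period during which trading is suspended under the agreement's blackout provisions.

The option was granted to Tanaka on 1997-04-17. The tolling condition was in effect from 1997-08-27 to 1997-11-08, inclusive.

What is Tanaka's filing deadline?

4 years after 1997-04-17 is April 17, 2001.
From August 27, 1997 through November 8, 1997 inclusive is 74 days; tolling adds 74 days: April 17, 2001 + 74 days = June 30, 2001.

June 30, 2001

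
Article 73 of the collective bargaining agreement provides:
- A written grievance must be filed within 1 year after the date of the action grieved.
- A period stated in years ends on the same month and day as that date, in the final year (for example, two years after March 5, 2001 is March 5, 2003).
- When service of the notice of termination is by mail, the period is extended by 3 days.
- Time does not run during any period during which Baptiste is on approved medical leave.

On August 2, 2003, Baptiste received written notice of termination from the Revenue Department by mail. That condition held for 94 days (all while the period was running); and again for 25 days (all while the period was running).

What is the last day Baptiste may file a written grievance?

December 2, 2004

1 year after August 2, 2003 is August 2, 2004.
Service was by mail, adding 3 days: August 2, 2004 + 3 days = August 5, 2004.
Tolling adds 94 days: August 5, 2004 + 94 days = November 7, 2004.
Tolling adds 25 days: November 7, 2004 + 25 days = December 2, 2004.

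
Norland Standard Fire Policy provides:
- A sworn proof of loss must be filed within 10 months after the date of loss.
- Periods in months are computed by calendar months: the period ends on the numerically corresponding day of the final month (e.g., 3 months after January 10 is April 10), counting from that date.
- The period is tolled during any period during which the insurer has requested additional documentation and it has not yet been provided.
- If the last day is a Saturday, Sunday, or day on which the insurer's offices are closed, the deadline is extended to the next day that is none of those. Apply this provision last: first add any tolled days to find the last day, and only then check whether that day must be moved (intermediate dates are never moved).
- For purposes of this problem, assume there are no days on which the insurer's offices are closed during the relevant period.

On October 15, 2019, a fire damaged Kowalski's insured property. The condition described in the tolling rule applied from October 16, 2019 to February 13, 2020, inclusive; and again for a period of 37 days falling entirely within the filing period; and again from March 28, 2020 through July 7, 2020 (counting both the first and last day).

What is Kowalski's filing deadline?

10 months after October 15, 2019 is August 15, 2020.
From October 16, 2019 through February 13, 2020 inclusive is 121 days; tolling adds 121 days: August 15, 2020 + 121 days = December 14, 2020.
Tolling adds 37 days: December 14, 2020 + 37 days = January 20, 2021.
From March 28, 2020 through July 7, 2020 inclusive is 102 days; tolling adds 102 days: January 20, 2021 + 102 days = May 2, 2021.
May 2, 2021 is Sunday. The next qualifying day is May 3, 2021.

May 3, 2021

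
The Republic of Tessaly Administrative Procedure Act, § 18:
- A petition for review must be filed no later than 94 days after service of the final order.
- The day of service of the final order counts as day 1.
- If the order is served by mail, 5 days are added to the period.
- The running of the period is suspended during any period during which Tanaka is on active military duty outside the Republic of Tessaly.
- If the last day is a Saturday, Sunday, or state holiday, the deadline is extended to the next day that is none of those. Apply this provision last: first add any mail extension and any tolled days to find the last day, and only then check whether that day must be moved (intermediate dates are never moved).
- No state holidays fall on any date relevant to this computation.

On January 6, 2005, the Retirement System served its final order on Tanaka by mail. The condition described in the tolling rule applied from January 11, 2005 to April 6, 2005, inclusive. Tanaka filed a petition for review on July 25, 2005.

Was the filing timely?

No

Counting January 6, 2005 as day 1, day 94 is April 9, 2005.
Service was by mail, adding 5 days: April 9, 2005 + 5 days = April 14, 2005.
From January 11, 2005 through April 6, 2005 inclusive is 86 days; tolling adds 86 days: April 14, 2005 + 86 days = July 9, 2005.
July 9, 2005 is Saturday; July 10, 2005 is Sunday. The next qualifying day is July 11, 2005.
The deadline is July 11, 2005; the filing on July 25, 2005 is after that date.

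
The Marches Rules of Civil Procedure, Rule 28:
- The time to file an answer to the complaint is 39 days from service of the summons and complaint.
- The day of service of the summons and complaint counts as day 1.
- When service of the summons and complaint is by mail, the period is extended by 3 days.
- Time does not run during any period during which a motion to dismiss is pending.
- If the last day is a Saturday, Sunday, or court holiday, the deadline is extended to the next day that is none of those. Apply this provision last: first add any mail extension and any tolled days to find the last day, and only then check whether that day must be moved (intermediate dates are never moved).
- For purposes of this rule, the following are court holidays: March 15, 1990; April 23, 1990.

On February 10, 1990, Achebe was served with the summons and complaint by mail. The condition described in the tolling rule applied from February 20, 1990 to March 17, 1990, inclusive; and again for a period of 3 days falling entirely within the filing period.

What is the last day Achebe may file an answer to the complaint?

April 24, 1990

Counting February 10, 1990 as day 1, day 39 is March 20, 1990.
Service was by mail, adding 3 days: March 20, 1990 + 3 days = March 23, 1990.
From February 20, 1990 through March 17, 1990 inclusive is 26 days; tolling adds 26 days: March 23, 1990 + 26 days = April 18, 1990.
Tolling adds 3 days: April 18, 1990 + 3 days = April 21, 1990.
April 21, 1990 is Saturday; April 22, 1990 is Sunday; April 23, 1990 is a listed holiday. The next qualifying day is April 24, 1990.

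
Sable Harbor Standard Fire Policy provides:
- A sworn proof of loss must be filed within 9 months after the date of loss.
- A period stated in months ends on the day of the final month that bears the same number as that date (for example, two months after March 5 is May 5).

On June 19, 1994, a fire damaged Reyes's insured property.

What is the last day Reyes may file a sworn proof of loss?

9 months after June 19, 1994 is March 19, 1995.

March 19, 1995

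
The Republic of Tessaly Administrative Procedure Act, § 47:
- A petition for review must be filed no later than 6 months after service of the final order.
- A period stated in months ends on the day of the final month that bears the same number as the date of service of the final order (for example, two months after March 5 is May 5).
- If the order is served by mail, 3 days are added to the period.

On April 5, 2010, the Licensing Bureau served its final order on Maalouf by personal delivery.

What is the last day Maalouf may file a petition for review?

6 months after April 5, 2010 is October 5, 2010.
Service was not by mail, so no mail extension applies.

October 5, 2010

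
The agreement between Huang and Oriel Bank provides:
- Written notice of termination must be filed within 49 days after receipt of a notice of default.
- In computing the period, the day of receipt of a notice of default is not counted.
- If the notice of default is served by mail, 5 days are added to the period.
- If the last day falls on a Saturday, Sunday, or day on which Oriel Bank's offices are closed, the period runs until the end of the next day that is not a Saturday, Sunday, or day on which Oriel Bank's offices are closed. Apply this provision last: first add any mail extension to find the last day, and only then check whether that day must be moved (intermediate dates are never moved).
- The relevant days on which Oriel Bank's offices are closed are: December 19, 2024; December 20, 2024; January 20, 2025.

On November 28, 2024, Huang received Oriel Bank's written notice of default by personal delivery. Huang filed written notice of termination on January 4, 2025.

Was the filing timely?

Yes

49 days after November 28, 2024 is January 16, 2025.
Service was not by mail, so no mail extension applies.
January 16, 2025 is a Thursday and not a day on which Oriel Bank's offices are closed, so no extension applies.
The deadline is January 16, 2025; the filing on January 4, 2025 is on or before that date.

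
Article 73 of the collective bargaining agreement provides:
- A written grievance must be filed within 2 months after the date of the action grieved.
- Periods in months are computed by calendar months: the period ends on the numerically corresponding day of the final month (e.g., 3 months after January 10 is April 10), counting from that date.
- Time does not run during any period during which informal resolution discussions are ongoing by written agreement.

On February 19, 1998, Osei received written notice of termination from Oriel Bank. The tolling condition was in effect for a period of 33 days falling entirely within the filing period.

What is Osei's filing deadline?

May 22, 1998

2 months after February 19, 1998 is April 19, 1998.
Tolling adds 33 days: April 19, 1998 + 33 days = May 22, 1998.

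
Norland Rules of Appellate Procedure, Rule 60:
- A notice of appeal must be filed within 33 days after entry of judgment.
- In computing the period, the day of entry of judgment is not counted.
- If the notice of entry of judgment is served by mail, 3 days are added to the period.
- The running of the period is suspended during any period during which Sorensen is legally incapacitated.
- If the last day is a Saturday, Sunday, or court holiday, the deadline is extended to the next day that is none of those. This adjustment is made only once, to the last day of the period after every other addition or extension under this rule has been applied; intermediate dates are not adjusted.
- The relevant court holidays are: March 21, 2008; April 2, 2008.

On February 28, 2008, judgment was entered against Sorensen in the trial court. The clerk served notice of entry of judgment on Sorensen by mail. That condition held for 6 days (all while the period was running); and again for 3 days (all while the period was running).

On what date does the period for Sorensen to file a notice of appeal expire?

33 days after February 28, 2008 is April 1, 2008.
Service was by mail, adding 3 days: April 1, 2008 + 3 days = April 4, 2008.
Tolling adds 6 days: April 4, 2008 + 6 days = April 10, 2008.
Tolling adds 3 days: April 10, 2008 + 3 days = April 13, 2008.
April 13, 2008 is Sunday. The next qualifying day is April 14, 2008.

April 14, 2008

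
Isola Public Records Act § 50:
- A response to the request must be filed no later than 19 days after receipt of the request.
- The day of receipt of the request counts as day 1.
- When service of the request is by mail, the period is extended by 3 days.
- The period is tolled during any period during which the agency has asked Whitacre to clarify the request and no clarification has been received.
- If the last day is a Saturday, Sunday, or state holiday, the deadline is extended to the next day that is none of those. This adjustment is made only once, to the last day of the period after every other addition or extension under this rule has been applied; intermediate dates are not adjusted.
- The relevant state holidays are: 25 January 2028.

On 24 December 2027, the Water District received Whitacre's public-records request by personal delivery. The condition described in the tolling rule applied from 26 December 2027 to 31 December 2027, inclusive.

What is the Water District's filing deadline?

January 17, 2028

Counting 24 December 2027 as day 1, day 19 is January 11, 2028.
Service was not by mail, so no mail extension applies.
From December 26, 2027 through December 31, 2027 inclusive is 6 days; tolling adds 6 days: January 11, 2028 + 6 days = January 17, 2028.
January 17, 2028 is a Monday and not a state holiday, so no extension applies.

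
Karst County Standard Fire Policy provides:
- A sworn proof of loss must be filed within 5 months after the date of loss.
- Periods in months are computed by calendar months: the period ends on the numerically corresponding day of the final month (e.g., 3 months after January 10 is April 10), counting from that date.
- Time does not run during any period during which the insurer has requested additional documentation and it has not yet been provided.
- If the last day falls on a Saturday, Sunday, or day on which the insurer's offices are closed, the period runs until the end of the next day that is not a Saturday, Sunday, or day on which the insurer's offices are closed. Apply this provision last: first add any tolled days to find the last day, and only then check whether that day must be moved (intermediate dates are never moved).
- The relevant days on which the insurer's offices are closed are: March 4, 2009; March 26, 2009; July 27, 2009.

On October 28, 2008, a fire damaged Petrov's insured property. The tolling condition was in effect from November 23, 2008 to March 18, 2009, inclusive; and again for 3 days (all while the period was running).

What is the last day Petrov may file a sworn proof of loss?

July 28, 2009

5 months after October 28, 2008 is March 28, 2009.
From November 23, 2008 through March 18, 2009 inclusive is 116 days; tolling adds 116 days: March 28, 2009 + 116 days = July 22, 2009.
Tolling adds 3 days: July 22, 2009 + 3 days = July 25, 2009.
July 25, 2009 is Saturday; July 26, 2009 is Sunday; July 27, 2009 is a listed holiday. The next qualifying day is July 28, 2009.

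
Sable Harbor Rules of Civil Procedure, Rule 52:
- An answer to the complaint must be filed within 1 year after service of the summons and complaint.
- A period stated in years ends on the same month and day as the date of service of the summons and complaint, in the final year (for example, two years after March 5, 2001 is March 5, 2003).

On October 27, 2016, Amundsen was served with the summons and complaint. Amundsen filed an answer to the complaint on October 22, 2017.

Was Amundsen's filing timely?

1 year after October 27, 2016 is October 27, 2017.
The deadline is October 27, 2017; the filing on October 22, 2017 is on or before that date.

Yes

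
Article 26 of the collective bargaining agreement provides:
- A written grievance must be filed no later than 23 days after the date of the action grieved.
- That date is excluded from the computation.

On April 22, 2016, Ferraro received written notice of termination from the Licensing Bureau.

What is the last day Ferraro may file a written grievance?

May 15, 2016

23 days after April 22, 2016 is May 15, 2016.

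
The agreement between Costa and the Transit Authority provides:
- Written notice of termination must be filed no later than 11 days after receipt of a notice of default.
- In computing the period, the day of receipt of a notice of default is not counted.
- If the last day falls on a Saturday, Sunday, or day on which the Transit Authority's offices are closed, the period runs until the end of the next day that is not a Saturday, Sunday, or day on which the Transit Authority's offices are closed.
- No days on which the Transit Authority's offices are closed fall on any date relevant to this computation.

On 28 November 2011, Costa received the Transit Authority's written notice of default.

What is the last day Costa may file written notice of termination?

December 9, 2011

11 days after 28 November 2011 is December 9, 2011.
December 9, 2011 is a Friday and not a day on which the Transit Authority's offices are closed, so no extension applies.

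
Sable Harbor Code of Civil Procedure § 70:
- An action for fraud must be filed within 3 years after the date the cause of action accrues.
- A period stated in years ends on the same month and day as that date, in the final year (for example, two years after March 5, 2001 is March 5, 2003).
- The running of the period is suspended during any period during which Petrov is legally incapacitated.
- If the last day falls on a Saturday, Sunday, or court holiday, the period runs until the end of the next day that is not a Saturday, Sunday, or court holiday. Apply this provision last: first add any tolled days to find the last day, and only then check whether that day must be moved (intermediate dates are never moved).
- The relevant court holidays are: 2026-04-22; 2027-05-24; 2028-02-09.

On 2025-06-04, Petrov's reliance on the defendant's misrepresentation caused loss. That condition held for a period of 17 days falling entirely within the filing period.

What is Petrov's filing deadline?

June 21, 2028

3 years after 2025-06-04 is June 4, 2028.
Tolling adds 17 days: June 4, 2028 + 17 days = June 21, 2028.
June 21, 2028 is a Wednesday and not a court holiday, so no extension applies.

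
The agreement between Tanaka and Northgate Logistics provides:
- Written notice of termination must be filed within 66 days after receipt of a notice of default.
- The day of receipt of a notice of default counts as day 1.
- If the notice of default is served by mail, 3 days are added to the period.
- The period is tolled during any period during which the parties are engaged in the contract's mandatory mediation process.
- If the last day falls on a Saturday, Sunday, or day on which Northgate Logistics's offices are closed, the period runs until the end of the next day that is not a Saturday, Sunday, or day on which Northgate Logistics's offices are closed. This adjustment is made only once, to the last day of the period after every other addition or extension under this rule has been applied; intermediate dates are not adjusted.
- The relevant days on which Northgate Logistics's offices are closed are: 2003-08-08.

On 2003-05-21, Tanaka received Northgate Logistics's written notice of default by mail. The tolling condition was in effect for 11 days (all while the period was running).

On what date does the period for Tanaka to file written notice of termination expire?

August 11, 2003

Counting 2003-05-21 as day 1, day 66 is July 25, 2003.
Service was by mail, adding 3 days: July 25, 2003 + 3 days = July 28, 2003.
Tolling adds 11 days: July 28, 2003 + 11 days = August 8, 2003.
August 8, 2003 is a listed holiday; August 9, 2003 is Saturday; August 10, 2003 is Sunday. The next qualifying day is August 11, 2003.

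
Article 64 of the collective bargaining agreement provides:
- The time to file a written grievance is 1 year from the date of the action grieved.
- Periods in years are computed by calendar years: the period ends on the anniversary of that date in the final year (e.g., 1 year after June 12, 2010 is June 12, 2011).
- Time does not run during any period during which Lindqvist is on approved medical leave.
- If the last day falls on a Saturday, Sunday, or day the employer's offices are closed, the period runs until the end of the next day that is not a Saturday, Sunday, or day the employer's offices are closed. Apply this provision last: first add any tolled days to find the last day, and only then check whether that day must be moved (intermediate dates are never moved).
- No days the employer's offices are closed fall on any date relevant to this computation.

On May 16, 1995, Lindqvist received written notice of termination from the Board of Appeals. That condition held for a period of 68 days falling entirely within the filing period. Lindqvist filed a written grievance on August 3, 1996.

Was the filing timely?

1 year after May 16, 1995 is May 16, 1996.
Tolling adds 68 days: May 16, 1996 + 68 days = July 23, 1996.
July 23, 1996 is a Tuesday and not a day the employer's offices are closed, so no extension applies.
The deadline is July 23, 1996; the filing on August 3, 1996 is after that date.

No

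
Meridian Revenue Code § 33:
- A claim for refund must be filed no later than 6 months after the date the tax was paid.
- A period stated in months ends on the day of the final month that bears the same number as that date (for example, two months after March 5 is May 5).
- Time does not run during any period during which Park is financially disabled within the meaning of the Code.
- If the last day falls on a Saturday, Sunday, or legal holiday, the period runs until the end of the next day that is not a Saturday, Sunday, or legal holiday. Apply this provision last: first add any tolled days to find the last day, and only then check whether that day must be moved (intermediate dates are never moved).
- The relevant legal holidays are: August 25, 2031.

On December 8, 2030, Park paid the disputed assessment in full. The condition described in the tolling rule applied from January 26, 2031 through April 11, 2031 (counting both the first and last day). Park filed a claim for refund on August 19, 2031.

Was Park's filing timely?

Yes

6 months after December 8, 2030 is June 8, 2031.
From January 26, 2031 through April 11, 2031 inclusive is 76 days; tolling adds 76 days: June 8, 2031 + 76 days = August 23, 2031.
August 23, 2031 is Saturday; August 24, 2031 is Sunday; August 25, 2031 is a listed holiday. The next qualifying day is August 26, 2031.
The deadline is August 26, 2031; the filing on August 19, 2031 is on or before that date.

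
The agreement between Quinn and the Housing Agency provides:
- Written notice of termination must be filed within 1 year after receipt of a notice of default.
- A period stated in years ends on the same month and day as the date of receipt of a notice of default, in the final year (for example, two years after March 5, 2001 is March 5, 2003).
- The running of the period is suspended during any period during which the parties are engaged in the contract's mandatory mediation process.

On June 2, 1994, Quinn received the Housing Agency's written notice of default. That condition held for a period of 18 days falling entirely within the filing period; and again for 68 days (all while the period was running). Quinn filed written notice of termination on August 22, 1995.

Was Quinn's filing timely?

1 year after June 2, 1994 is June 2, 1995.
Tolling adds 18 days: June 2, 1995 + 18 days = June 20, 1995.
Tolling adds 68 days: June 20, 1995 + 68 days = August 27, 1995.
The deadline is August 27, 1995; the filing on August 22, 1995 is on or before that date.

Yes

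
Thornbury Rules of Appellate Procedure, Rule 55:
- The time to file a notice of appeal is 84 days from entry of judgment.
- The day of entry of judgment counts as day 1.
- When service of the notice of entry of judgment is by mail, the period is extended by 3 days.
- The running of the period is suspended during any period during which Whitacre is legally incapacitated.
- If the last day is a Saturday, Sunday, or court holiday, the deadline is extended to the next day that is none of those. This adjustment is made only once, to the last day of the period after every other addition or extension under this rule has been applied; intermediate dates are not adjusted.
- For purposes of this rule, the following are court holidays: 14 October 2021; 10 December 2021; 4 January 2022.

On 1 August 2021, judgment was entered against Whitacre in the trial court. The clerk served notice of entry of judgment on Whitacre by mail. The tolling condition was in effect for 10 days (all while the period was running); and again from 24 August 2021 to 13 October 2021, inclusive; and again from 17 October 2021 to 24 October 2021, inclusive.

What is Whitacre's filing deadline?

January 3, 2022

Counting 1 August 2021 as day 1, day 84 is October 23, 2021.
Service was by mail, adding 3 days: October 23, 2021 + 3 days = October 26, 2021.
Tolling adds 10 days: October 26, 2021 + 10 days = November 5, 2021.
From August 24, 2021 through October 13, 2021 inclusive is 51 days; tolling adds 51 days: November 5, 2021 + 51 days = December 26, 2021.
From October 17, 2021 through October 24, 2021 inclusive is 8 days; tolling adds 8 days: December 26, 2021 + 8 days = January 3, 2022.
January 3, 2022 is a Monday and not a court holiday, so no extension applies.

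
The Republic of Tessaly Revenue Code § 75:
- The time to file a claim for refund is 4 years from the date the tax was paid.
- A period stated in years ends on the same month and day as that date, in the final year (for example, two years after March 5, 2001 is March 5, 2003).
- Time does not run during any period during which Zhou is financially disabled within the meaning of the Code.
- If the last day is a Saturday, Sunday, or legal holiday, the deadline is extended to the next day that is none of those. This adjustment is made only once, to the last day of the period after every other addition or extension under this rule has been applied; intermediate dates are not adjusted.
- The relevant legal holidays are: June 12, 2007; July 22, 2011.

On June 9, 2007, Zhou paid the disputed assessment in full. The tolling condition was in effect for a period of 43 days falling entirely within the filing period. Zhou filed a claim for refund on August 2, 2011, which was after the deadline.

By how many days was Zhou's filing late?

4 years after June 9, 2007 is June 9, 2011.
Tolling adds 43 days: June 9, 2011 + 43 days = July 22, 2011.
July 22, 2011 is a listed holiday; July 23, 2011 is Saturday; July 24, 2011 is Sunday. The next qualifying day is July 25, 2011.
The deadline is July 25, 2011; from July 25, 2011 to August 2, 2011 is 8 days.

8 days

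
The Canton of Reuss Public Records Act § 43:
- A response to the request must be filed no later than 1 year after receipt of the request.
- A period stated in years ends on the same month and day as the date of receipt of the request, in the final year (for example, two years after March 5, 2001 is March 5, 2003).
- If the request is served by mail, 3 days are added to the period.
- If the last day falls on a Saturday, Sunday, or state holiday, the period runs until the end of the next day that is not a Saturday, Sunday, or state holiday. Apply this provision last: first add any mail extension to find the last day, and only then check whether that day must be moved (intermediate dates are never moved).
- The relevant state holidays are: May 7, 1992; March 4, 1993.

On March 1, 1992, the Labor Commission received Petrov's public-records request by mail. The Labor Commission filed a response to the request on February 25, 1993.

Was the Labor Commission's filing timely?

1 year after March 1, 1992 is March 1, 1993.
Service was by mail, adding 3 days: March 1, 1993 + 3 days = March 4, 1993.
March 4, 1993 is a listed holiday. The next qualifying day is March 5, 1993.
The deadline is March 5, 1993; the filing on February 25, 1993 is on or before that date.

Yes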